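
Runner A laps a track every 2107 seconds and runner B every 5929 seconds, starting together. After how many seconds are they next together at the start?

254947

2107 = 7² · 43; 5929 = 7² · 11²
max exponents: 7² · 11² · 43 = 254947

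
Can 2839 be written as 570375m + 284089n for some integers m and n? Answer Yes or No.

No

gcd(570375, 284089): 570375 = 2·284089 + 2197; 284089 = 129·2197 + 676; 2197 = 3·676 + 169; 676 = 4·169 + 0 → 169
169 does not divide 2839, so a solution does not exist.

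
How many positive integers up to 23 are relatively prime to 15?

15 = 3·5. Inclusion–exclusion on these primes:
23 − ⌊23/3⌋ − ⌊23/5⌋ + ⌊23/15⌋ = 13

13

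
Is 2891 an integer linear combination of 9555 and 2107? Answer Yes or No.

Yes

gcd(9555, 2107): 9555 = 4·2107 + 1127; 2107 = 1·1127 + 980; 1127 = 1·980 + 147; 980 = 6·147 + 98; 147 = 1·98 + 49; 98 = 2·49 + 0 → 49
49 divides 2891, so a solution exists.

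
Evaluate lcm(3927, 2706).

3927 = 3 · 7 · 11 · 17; 2706 = 2 · 3 · 11 · 41
max exponents: 2 · 3 · 7 · 11 · 17 · 41 = 322014

322014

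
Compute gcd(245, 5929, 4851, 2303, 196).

245 = 5 · 7²; 5929 = 7² · 11²; 4851 = 3² · 7² · 11; 2303 = 7² · 47; 196 = 2² · 7²
gcd takes min exponent of each prime: 7² = 49

49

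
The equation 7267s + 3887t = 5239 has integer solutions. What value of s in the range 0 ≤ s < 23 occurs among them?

5

Euclid: 7267 = 1·3887 + 3380; 3887 = 1·3380 + 507; 3380 = 6·507 + 338; 507 = 1·338 + 169; 338 = 2·169 + 0 → gcd = 169; 5239 = 169·31.
Back-substitution yields 7267·(-8) + 3887·(15) = 169, so one solution is s = -8·31 = -248, t = 15·31 = 465.
Solutions in s differ by 3887/169 = 23; the one in [0, 23) is -248 mod 23 = 5.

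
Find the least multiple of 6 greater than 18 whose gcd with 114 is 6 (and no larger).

24

gcd(m, 114) = 6 forces 6 | m; write m = 6s. Then gcd(6s, 6·19) = 6·gcd(s, 19), so need gcd(s, 19) = 1.
6s > 18 gives s ≥ 4. The least s ≥ 4 coprime to 19 is 4, so m = 6·4 = 24.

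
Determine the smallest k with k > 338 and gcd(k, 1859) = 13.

351

1859 = 13·143. Any k with gcd(k, 1859) = 13 is a multiple of 13, say 13s, with s coprime to 143.
Need s > 338/13, so s ≥ 27. First s ≥ 27 with gcd(s, 143) = 1 is s = 27. Thus k = 13·27 = 351.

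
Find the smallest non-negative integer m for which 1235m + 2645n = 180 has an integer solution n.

Reduce mod 2645: 1235m ≡ 180 (mod 2645). With g = gcd(1235, 2645) = 5 dividing 180, divide through: 247m ≡ 36 (mod 529).
Since gcd(247, 529) = 1, m ≡ 36·(247)⁻¹ ≡ 270 (mod 529). Smallest non-negative: 270.

270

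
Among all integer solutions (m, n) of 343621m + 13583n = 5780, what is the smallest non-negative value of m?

Euclid: 343621 = 25·13583 + 4046; 13583 = 3·4046 + 1445; 4046 = 2·1445 + 1156; 1445 = 1·1156 + 289; 1156 = 4·289 + 0 → gcd = 289; 5780 = 289·20.
Back-substitution yields 343621·(-10) + 13583·(253) = 289, so one solution is m = -10·20 = -200, n = 253·20 = 5060.
Solutions in m differ by 13583/289 = 47; the one in [0, 47) is -200 mod 47 = 35.

35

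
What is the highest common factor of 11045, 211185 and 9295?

gcd(11045, 211185): 211185 = 19·11045 + 1330; 11045 = 8·1330 + 405; 1330 = 3·405 + 115; 405 = 3·115 + 60; 115 = 1·60 + 55; 60 = 1·55 + 5; 55 = 11·5 + 0 → 5
gcd(5, 9295): 9295 = 1859·5 + 0 → 5

5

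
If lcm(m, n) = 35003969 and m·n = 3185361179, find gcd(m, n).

91

gcd·lcm = product, so gcd = 3185361179/35003969 = 91.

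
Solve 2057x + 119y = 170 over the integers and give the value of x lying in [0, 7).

Euclid: 2057 = 17·119 + 34; 119 = 3·34 + 17; 34 = 2·17 + 0 → gcd = 17; 170 = 17·10.
Back-substitution yields 2057·(-3) + 119·(52) = 17, so one solution is x = -3·10 = -30, y = 52·10 = 520.
Solutions in x differ by 119/17 = 7; the one in [0, 7) is -30 mod 7 = 5.

5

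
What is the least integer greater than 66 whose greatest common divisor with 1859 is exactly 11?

gcd(a, 1859) = 11 forces 11 | a; write a = 11s. Then gcd(11s, 11·169) = 11·gcd(s, 169), so need gcd(s, 169) = 1.
11s > 66 gives s ≥ 7. The least s ≥ 7 coprime to 169 is 7, so a = 11·7 = 77.

77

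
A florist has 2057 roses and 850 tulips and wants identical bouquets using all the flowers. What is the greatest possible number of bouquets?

2057 = 11² · 17
850 = 2 · 5² · 17
Common: 17 = 17

17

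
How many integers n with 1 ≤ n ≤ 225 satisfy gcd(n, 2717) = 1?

179

Prime factors of 2717: 11, 13, 19. Count integers ≤ 225 divisible by none of them.
By inclusion–exclusion: 225 − ⌊225/11⌋ − ⌊225/13⌋ − ⌊225/19⌋ + ⌊225/143⌋ + ⌊225/209⌋ + ⌊225/247⌋ − ⌊225/2717⌋ = 179.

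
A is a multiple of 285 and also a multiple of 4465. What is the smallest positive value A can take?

285 = 3 · 5 · 19; 4465 = 5 · 19 · 47
max exponents: 3 · 5 · 19 · 47 = 13395

13395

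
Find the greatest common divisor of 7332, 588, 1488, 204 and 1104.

12

7332 = 2² · 3 · 13 · 47; 588 = 2² · 3 · 7²; 1488 = 2⁴ · 3 · 31; 204 = 2² · 3 · 17; 1104 = 2⁴ · 3 · 23
gcd takes min exponent of each prime: 2² · 3 = 12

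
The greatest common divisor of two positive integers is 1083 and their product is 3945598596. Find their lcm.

Since gcd(u,v)·lcm(u,v) = uv, lcm = 3945598596/1083 = 3643212.

3643212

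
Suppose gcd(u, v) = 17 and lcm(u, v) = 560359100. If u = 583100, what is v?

16337

Using uv = gcd(u,v)·lcm(u,v) = 17·560359100 = 9526104700, we get v = 9526104700/583100 = 16337.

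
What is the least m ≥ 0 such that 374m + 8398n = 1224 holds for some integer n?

138

gcd(374, 8398) = 34 (Euclid: 8398 = 22·374 + 170; 374 = 2·170 + 34; 170 = 5·34 + 0), and 34 | 1224.
Extended Euclid: 374·(45) + 8398·(-2) = 34. Scale by 36: m₀ = 1620.
General solution m = m₀ + 247t; reducing mod 247 gives m = 138 (and n = -6).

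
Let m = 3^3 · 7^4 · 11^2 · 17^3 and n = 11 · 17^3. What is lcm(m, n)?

max exponent per prime: 3^3 · 7^4 · 11^2 · 17^3 = 38537901171

38537901171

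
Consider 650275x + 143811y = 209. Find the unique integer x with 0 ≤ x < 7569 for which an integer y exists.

7316

Reduce mod 143811: 650275x ≡ 209 (mod 143811). With g = gcd(650275, 143811) = 19 dividing 209, divide through: 34225x ≡ 11 (mod 7569).
Since gcd(34225, 7569) = 1, x ≡ 11·(34225)⁻¹ ≡ 7316 (mod 7569). Smallest non-negative: 7316.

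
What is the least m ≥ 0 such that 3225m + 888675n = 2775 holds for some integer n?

Euclid: 888675 = 275·3225 + 1800; 3225 = 1·1800 + 1425; 1800 = 1·1425 + 375; 1425 = 3·375 + 300; 375 = 1·300 + 75; 300 = 4·75 + 0 → gcd = 75; 2775 = 75·37.
Back-substitution yields 3225·(-2480) + 888675·(9) = 75, so one solution is m = -2480·37 = -91760, n = 9·37 = 333.
Solutions in m differ by 888675/75 = 11849; the one in [0, 11849) is -91760 mod 11849 = 3032.

3032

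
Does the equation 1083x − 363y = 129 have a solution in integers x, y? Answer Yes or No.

Yes

By Bézout, 1083x − 363y = 129 has integer solutions iff gcd(1083, 363) | 129.
Euclid: 1083 = 2·363 + 357; 363 = 1·357 + 6; 357 = 59·6 + 3; 6 = 2·3 + 0. gcd = 3; 129 mod 3 = 0. Yes.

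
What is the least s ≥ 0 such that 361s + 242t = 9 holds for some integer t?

177

Reduce mod 242: 361s ≡ 9 (mod 242). With g = gcd(361, 242) = 1 dividing 9, divide through: 361s ≡ 9 (mod 242).
Since gcd(361, 242) = 1, s ≡ 9·(361)⁻¹ ≡ 177 (mod 242). Smallest non-negative: 177.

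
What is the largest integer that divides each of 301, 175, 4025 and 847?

gcd(301, 175): 301 = 1·175 + 126; 175 = 1·126 + 49; 126 = 2·49 + 28; 49 = 1·28 + 21; 28 = 1·21 + 7; 21 = 3·7 + 0 → 7
gcd(7, 4025): 4025 = 575·7 + 0 → 7
gcd(7, 847): 847 = 121·7 + 0 → 7

7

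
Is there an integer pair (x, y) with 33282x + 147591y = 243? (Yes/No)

By Bézout, 33282x + 147591y = 243 has integer solutions iff gcd(33282, 147591) | 243.
Euclid: 147591 = 4·33282 + 14463; 33282 = 2·14463 + 4356; 14463 = 3·4356 + 1395; 4356 = 3·1395 + 171; 1395 = 8·171 + 27; 171 = 6·27 + 9; 27 = 3·9 + 0. gcd = 9; 243 mod 9 = 0. Yes.

Yes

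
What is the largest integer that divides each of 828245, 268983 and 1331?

gcd(828245, 268983): 828245 = 3·268983 + 21296; 268983 = 12·21296 + 13431; 21296 = 1·13431 + 7865; 13431 = 1·7865 + 5566; 7865 = 1·5566 + 2299; 5566 = 2·2299 + 968; 2299 = 2·968 + 363; 968 = 2·363 + 242; 363 = 1·242 + 121; 242 = 2·121 + 0 → 121
gcd(121, 1331): 1331 = 11·121 + 0 → 121

121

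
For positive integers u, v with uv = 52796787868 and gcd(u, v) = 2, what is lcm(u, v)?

gcd·lcm = product, so lcm = 52796787868/2 = 26398393934.

26398393934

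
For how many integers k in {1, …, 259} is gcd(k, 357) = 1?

140

357 = 3·7·17. Inclusion–exclusion on these primes:
259 − ⌊259/3⌋ − ⌊259/7⌋ − ⌊259/17⌋ + ⌊259/21⌋ + ⌊259/51⌋ + ⌊259/119⌋ − ⌊259/357⌋ = 140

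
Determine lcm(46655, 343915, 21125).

lcm(46655, 343915) = 46655·343915/gcd = 16045354325/5 = 3209070865
lcm(3209070865, 21125) = 3209070865·21125/gcd = 67791622023125/845 = 80226771625

80226771625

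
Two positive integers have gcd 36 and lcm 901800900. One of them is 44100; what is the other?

u·v = gcd·lcm = 36·901800900 = 32464832400, so v = 32464832400/44100 = 736164.

736164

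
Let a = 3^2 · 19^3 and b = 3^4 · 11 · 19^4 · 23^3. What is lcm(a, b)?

max exponent per prime: 3^4 · 11 · 19^4 · 23^3 = 1412783505837

1412783505837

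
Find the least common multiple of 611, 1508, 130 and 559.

611 = 13 · 47; 1508 = 2² · 13 · 29; 130 = 2 · 5 · 13; 559 = 13 · 43
lcm takes max exponent of each prime: 2² · 5 · 13 · 29 · 43 · 47 = 15238340

15238340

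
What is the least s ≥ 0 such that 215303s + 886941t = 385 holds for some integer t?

Euclid: 886941 = 4·215303 + 25729; 215303 = 8·25729 + 9471; 25729 = 2·9471 + 6787; 9471 = 1·6787 + 2684; 6787 = 2·2684 + 1419; 2684 = 1·1419 + 1265; 1419 = 1·1265 + 154; 1265 = 8·154 + 33; 154 = 4·33 + 22; 33 = 1·22 + 11; 22 = 2·11 + 0 → gcd = 11; 385 = 11·35.
Back-substitution yields 215303·(28750) + 886941·(-6979) = 11, so one solution is s = 28750·35 = 1006250, t = -6979·35 = -244265.
Solutions in s differ by 886941/11 = 80631; the one in [0, 80631) is 1006250 mod 80631 = 38678.

38678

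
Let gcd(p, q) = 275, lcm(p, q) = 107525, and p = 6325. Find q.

4675

p·q = gcd·lcm = 275·107525 = 29569375, so q = 29569375/6325 = 4675.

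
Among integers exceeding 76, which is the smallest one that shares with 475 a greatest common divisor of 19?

114

475 = 19·25. Any m with gcd(m, 475) = 19 is a multiple of 19, say 19s, with s coprime to 25.
Need s > 76/19, so s ≥ 5. First s ≥ 5 with gcd(s, 25) = 1 is s = 6. Thus m = 19·6 = 114.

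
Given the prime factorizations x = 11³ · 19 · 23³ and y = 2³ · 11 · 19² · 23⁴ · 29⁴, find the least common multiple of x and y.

max exponent per prime: 2³ · 11³ · 19² · 23⁴ · 29⁴ = 760814147913916888

760814147913916888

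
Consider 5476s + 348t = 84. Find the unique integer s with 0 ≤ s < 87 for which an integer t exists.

18

Euclid: 5476 = 15·348 + 256; 348 = 1·256 + 92; 256 = 2·92 + 72; 92 = 1·72 + 20; 72 = 3·20 + 12; 20 = 1·12 + 8; 12 = 1·8 + 4; 8 = 2·4 + 0 → gcd = 4; 84 = 4·21.
Back-substitution yields 5476·(34) + 348·(-535) = 4, so one solution is s = 34·21 = 714, t = -535·21 = -11235.
Solutions in s differ by 348/4 = 87; the one in [0, 87) is 714 mod 87 = 18.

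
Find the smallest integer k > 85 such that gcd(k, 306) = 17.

306 = 17·18. Any k with gcd(k, 306) = 17 is a multiple of 17, say 17s, with s coprime to 18.
Need s > 85/17, so s ≥ 6. First s ≥ 6 with gcd(s, 18) = 1 is s = 7. Thus k = 17·7 = 119.

119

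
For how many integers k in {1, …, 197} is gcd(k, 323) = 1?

176

Prime factors of 323: 17, 19. Count integers ≤ 197 divisible by none of them.
By inclusion–exclusion: 197 − ⌊197/17⌋ − ⌊197/19⌋ + ⌊197/323⌋ = 176.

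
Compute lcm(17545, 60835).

17545 = 5 · 11² · 29; 60835 = 5 · 23³
max exponents: 5 · 11² · 23³ · 29 = 213470015

213470015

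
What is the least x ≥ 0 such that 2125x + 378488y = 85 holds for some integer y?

Reduce mod 378488: 2125x ≡ 85 (mod 378488). With g = gcd(2125, 378488) = 17 dividing 85, divide through: 125x ≡ 5 (mod 22264).
Since gcd(125, 22264) = 1, x ≡ 5·(125)⁻¹ ≡ 14249 (mod 22264). Smallest non-negative: 14249.

14249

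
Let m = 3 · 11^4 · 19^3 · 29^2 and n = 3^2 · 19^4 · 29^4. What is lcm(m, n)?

12145618776508569

max exponent per prime: 3^2 · 11^4 · 19^4 · 29^4 = 12145618776508569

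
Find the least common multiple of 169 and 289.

gcd first: 289 = 1·169 + 120; 169 = 1·120 + 49; 120 = 2·49 + 22; 49 = 2·22 + 5; 22 = 4·5 + 2; 5 = 2·2 + 1; 2 = 2·1 + 0 → gcd = 1
lcm = 169·289/gcd = 48841/1 = 48841

48841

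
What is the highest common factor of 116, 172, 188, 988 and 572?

gcd(116, 172): 172 = 1·116 + 56; 116 = 2·56 + 4; 56 = 14·4 + 0 → 4
gcd(4, 188): 188 = 47·4 + 0 → 4
gcd(4, 988): 988 = 247·4 + 0 → 4
gcd(4, 572): 572 = 143·4 + 0 → 4

4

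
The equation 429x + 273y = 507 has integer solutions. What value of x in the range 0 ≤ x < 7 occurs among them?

gcd(429, 273) = 39 (Euclid: 429 = 1·273 + 156; 273 = 1·156 + 117; 156 = 1·117 + 39; 117 = 3·39 + 0), and 39 | 507.
Extended Euclid: 429·(2) + 273·(-3) = 39. Scale by 13: x₀ = 26.
General solution x = x₀ + 7t; reducing mod 7 gives x = 5 (and y = -6).

5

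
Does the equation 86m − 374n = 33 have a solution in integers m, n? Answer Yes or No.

No

gcd(86, 374): 374 = 4·86 + 30; 86 = 2·30 + 26; 30 = 1·26 + 4; 26 = 6·4 + 2; 4 = 2·2 + 0 → 2
2 does not divide 33, so a solution does not exist.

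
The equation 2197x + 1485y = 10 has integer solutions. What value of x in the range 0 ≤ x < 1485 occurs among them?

Euclid: 2197 = 1·1485 + 712; 1485 = 2·712 + 61; 712 = 11·61 + 41; 61 = 1·41 + 20; 41 = 2·20 + 1; 20 = 20·1 + 0 → gcd = 1; 10 = 1·10.
Back-substitution yields 2197·(73) + 1485·(-108) = 1, so one solution is x = 73·10 = 730, y = -108·10 = -1080.
Solutions in x differ by 1485/1 = 1485; the one in [0, 1485) is 730 mod 1485 = 730.

730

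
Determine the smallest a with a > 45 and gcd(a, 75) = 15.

60

75 = 15·5. Any a with gcd(a, 75) = 15 is a multiple of 15, say 15s, with s coprime to 5.
Need s > 45/15, so s ≥ 4. First s ≥ 4 with gcd(s, 5) = 1 is s = 4. Thus a = 15·4 = 60.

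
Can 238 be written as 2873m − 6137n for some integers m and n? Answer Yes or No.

gcd(2873, 6137): 6137 = 2·2873 + 391; 2873 = 7·391 + 136; 391 = 2·136 + 119; 136 = 1·119 + 17; 119 = 7·17 + 0 → 17
17 divides 238, so a solution exists.

Yes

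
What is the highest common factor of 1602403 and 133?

Euclid: 1602403 = 12048·133 + 19; 133 = 7·19 + 0. Last nonzero remainder: 19.

19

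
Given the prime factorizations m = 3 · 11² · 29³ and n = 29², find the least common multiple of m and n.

8853207

max exponent per prime: 3 · 11² · 29³ = 8853207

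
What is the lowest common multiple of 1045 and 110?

2090

1045 = 5 · 11 · 19; 110 = 2 · 5 · 11
max exponents: 2 · 5 · 11 · 19 = 2090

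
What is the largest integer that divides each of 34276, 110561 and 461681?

gcd(34276, 110561): 110561 = 3·34276 + 7733; 34276 = 4·7733 + 3344; 7733 = 2·3344 + 1045; 3344 = 3·1045 + 209; 1045 = 5·209 + 0 → 209
gcd(209, 461681): 461681 = 2209·209 + 0 → 209

209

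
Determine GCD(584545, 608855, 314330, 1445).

gcd(584545, 608855): 608855 = 1·584545 + 24310; 584545 = 24·24310 + 1105; 24310 = 22·1105 + 0 → 1105
gcd(1105, 314330): 314330 = 284·1105 + 510; 1105 = 2·510 + 85; 510 = 6·85 + 0 → 85
gcd(85, 1445): 1445 = 17·85 + 0 → 85

85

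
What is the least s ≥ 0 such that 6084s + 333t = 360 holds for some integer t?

4

Reduce mod 333: 6084s ≡ 360 (mod 333). With g = gcd(6084, 333) = 9 dividing 360, divide through: 676s ≡ 40 (mod 37).
Since gcd(676, 37) = 1, s ≡ 40·(676)⁻¹ ≡ 4 (mod 37). Smallest non-negative: 4.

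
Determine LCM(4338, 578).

4338 = 2 · 3² · 241; 578 = 2 · 17²
max exponents: 2 · 3² · 17² · 241 = 1253682

1253682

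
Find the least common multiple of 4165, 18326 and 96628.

5314540

4165 = 5 · 7² · 17; 18326 = 2 · 7² · 11 · 17; 96628 = 2² · 7² · 17 · 29
lcm takes max exponent of each prime: 2² · 5 · 7² · 11 · 17 · 29 = 5314540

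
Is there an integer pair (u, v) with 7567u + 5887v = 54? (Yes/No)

No

By Bézout, 7567u + 5887v = 54 has integer solutions iff gcd(7567, 5887) | 54.
Euclid: 7567 = 1·5887 + 1680; 5887 = 3·1680 + 847; 1680 = 1·847 + 833; 847 = 1·833 + 14; 833 = 59·14 + 7; 14 = 2·7 + 0. gcd = 7; 54 mod 7 = 5. No.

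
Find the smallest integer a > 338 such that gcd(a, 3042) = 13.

gcd(a, 3042) = 13 forces 13 | a; write a = 13s. Then gcd(13s, 13·234) = 13·gcd(s, 234), so need gcd(s, 234) = 1.
13s > 338 gives s ≥ 27. The least s ≥ 27 coprime to 234 is 29, so a = 13·29 = 377.

377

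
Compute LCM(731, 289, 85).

62135

lcm(731, 289) = 731·289/gcd = 211259/17 = 12427
lcm(12427, 85) = 12427·85/gcd = 1056295/17 = 62135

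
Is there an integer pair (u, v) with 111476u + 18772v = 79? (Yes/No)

gcd(111476, 18772): 111476 = 5·18772 + 17616; 18772 = 1·17616 + 1156; 17616 = 15·1156 + 276; 1156 = 4·276 + 52; 276 = 5·52 + 16; 52 = 3·16 + 4; 16 = 4·4 + 0 → 4
4 does not divide 79, so a solution does not exist.

No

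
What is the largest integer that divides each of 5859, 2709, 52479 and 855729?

63

gcd(5859, 2709): 5859 = 2·2709 + 441; 2709 = 6·441 + 63; 441 = 7·63 + 0 → 63
gcd(63, 52479): 52479 = 833·63 + 0 → 63
gcd(63, 855729): 855729 = 13583·63 + 0 → 63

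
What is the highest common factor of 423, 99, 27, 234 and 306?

9

423 = 3² · 47; 99 = 3² · 11; 27 = 3³; 234 = 2 · 3² · 13; 306 = 2 · 3² · 17
gcd takes min exponent of each prime: 3² = 9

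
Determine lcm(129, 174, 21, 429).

lcm(129, 174) = 129·174/gcd = 22446/3 = 7482
lcm(7482, 21) = 7482·21/gcd = 157122/3 = 52374
lcm(52374, 429) = 52374·429/gcd = 22468446/3 = 7489482

7489482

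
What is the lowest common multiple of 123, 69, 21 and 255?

123 = 3 · 41; 69 = 3 · 23; 21 = 3 · 7; 255 = 3 · 5 · 17
lcm takes max exponent of each prime: 3 · 5 · 7 · 17 · 23 · 41 = 1683255

1683255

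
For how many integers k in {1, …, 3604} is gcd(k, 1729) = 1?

Prime factors of 1729: 7, 13, 19. Count integers ≤ 3604 divisible by none of them.
By inclusion–exclusion: 3604 − ⌊3604/7⌋ − ⌊3604/13⌋ − ⌊3604/19⌋ + ⌊3604/91⌋ + ⌊3604/133⌋ + ⌊3604/247⌋ − ⌊3604/1729⌋ = 2702.

2702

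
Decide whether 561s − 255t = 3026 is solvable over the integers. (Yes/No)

No

By Bézout, 561s − 255t = 3026 has integer solutions iff gcd(561, 255) | 3026.
Euclid: 561 = 2·255 + 51; 255 = 5·51 + 0. gcd = 51; 3026 mod 51 = 17. No.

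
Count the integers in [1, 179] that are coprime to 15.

15 = 3·5. Inclusion–exclusion on these primes:
179 − ⌊179/3⌋ − ⌊179/5⌋ + ⌊179/15⌋ = 96

96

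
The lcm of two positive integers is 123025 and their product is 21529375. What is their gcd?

gcd·lcm = product, so gcd = 21529375/123025 = 175.

175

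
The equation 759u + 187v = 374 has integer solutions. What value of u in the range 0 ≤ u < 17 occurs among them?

Euclid: 759 = 4·187 + 11; 187 = 17·11 + 0 → gcd = 11; 374 = 11·34.
Back-substitution yields 759·(1) + 187·(-4) = 11, so one solution is u = 1·34 = 34, v = -4·34 = -136.
Solutions in u differ by 187/11 = 17; the one in [0, 17) is 34 mod 17 = 0.

0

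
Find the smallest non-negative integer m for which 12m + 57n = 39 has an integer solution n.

8

Reduce mod 57: 12m ≡ 39 (mod 57). With g = gcd(12, 57) = 3 dividing 39, divide through: 4m ≡ 13 (mod 19).
Since gcd(4, 19) = 1, m ≡ 13·(4)⁻¹ ≡ 8 (mod 19). Smallest non-negative: 8.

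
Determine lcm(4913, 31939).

4913 = 17³; 31939 = 19 · 41²
max exponents: 17³ · 19 · 41² = 156916307

156916307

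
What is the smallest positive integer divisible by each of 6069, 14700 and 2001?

6069 = 3 · 7 · 17²; 14700 = 2² · 3 · 5² · 7²; 2001 = 3 · 23 · 29
lcm takes max exponent of each prime: 2² · 3 · 5² · 7² · 17² · 23 · 29 = 2833616100

2833616100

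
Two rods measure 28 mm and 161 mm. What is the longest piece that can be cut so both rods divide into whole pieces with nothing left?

Euclid: 161 = 5·28 + 21; 28 = 1·21 + 7; 21 = 3·7 + 0. Last nonzero remainder: 7.

7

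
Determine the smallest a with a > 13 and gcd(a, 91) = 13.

Multiples of 13 above 13: 13·2, 13·3, … . Need the cofactor coprime to 91/13 = 7.
Checking s = 2, 3, … the first with gcd(s, 7) = 1 is s = 2, giving 26.

26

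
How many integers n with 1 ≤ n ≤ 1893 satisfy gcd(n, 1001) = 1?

Prime factors of 1001: 7, 11, 13. Count integers ≤ 1893 divisible by none of them.
By inclusion–exclusion: 1893 − ⌊1893/7⌋ − ⌊1893/11⌋ − ⌊1893/13⌋ + ⌊1893/77⌋ + ⌊1893/91⌋ + ⌊1893/143⌋ − ⌊1893/1001⌋ = 1362.

1362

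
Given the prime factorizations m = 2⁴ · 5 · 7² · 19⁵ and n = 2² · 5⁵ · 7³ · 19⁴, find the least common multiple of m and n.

max exponent per prime: 2⁴ · 5⁵ · 7³ · 19⁵ = 42465097850000

42465097850000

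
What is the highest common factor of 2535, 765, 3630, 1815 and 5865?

2535 = 3 · 5 · 13²; 765 = 3² · 5 · 17; 3630 = 2 · 3 · 5 · 11²; 1815 = 3 · 5 · 11²; 5865 = 3 · 5 · 17 · 23
gcd takes min exponent of each prime: 3 · 5 = 15

15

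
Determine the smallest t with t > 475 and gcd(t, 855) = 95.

855 = 95·9. Any t with gcd(t, 855) = 95 is a multiple of 95, say 95s, with s coprime to 9.
Need s > 475/95, so s ≥ 6. First s ≥ 6 with gcd(s, 9) = 1 is s = 7. Thus t = 95·7 = 665.

665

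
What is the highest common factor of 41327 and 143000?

143

Euclid: 143000 = 3·41327 + 19019; 41327 = 2·19019 + 3289; 19019 = 5·3289 + 2574; 3289 = 1·2574 + 715; 2574 = 3·715 + 429; 715 = 1·429 + 286; 429 = 1·286 + 143; 286 = 2·143 + 0. Last nonzero remainder: 143.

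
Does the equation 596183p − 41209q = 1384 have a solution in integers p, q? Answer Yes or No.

No

gcd(596183, 41209): 596183 = 14·41209 + 19257; 41209 = 2·19257 + 2695; 19257 = 7·2695 + 392; 2695 = 6·392 + 343; 392 = 1·343 + 49; 343 = 7·49 + 0 → 49
49 does not divide 1384, so a solution does not exist.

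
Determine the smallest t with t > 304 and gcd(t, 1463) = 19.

323

Multiples of 19 above 304: 19·17, 19·18, … . Need the cofactor coprime to 1463/19 = 77.
Checking s = 17, 18, … the first with gcd(s, 77) = 1 is s = 17, giving 323.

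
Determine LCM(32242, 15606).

251584326

32242 = 2 · 7³ · 47; 15606 = 2 · 3³ · 17²
max exponents: 2 · 3³ · 7³ · 17² · 47 = 251584326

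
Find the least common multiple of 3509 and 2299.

66671

3509 = 11² · 29; 2299 = 11² · 19
max exponents: 11² · 19 · 29 = 66671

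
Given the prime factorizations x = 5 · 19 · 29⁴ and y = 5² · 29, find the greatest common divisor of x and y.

145

min exponent per shared prime: 5 · 29 = 145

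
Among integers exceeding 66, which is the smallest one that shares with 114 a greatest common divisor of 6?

72

114 = 6·19. Any k with gcd(k, 114) = 6 is a multiple of 6, say 6s, with s coprime to 19.
Need s > 66/6, so s ≥ 12. First s ≥ 12 with gcd(s, 19) = 1 is s = 12. Thus k = 6·12 = 72.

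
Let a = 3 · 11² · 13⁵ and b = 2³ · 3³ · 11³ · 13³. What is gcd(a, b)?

min exponent per shared prime: 3 · 11² · 13³ = 797511

797511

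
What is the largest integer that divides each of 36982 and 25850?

22

36982 = 2 · 11 · 41²
25850 = 2 · 5² · 11 · 47
Common: 2 · 11 = 22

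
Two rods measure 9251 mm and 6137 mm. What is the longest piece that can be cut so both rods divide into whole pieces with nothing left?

1

9251 = 11 · 29²
6137 = 17 · 19²
Common: 1 = 1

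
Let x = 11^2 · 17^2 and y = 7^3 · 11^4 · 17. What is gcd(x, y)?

2057

min exponent per shared prime: 11^2 · 17 = 2057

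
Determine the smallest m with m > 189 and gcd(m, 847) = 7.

196

847 = 7·121. Any m with gcd(m, 847) = 7 is a multiple of 7, say 7s, with s coprime to 121.
Need s > 189/7, so s ≥ 28. First s ≥ 28 with gcd(s, 121) = 1 is s = 28. Thus m = 7·28 = 196.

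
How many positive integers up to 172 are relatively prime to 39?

39 = 3·13. Inclusion–exclusion on these primes:
172 − ⌊172/3⌋ − ⌊172/13⌋ + ⌊172/39⌋ = 106

106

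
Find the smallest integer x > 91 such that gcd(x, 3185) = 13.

gcd(x, 3185) = 13 forces 13 | x; write x = 13s. Then gcd(13s, 13·245) = 13·gcd(s, 245), so need gcd(s, 245) = 1.
13s > 91 gives s ≥ 8. The least s ≥ 8 coprime to 245 is 8, so x = 13·8 = 104.

104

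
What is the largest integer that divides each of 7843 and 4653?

Euclid: 7843 = 1·4653 + 3190; 4653 = 1·3190 + 1463; 3190 = 2·1463 + 264; 1463 = 5·264 + 143; 264 = 1·143 + 121; 143 = 1·121 + 22; 121 = 5·22 + 11; 22 = 2·11 + 0. Last nonzero remainder: 11.

11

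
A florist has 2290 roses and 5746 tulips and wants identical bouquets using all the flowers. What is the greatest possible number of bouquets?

2

2290 = 2 · 5 · 229
5746 = 2 · 13² · 17
Common: 2 = 2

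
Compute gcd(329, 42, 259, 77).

329 = 7 · 47; 42 = 2 · 3 · 7; 259 = 7 · 37; 77 = 7 · 11
gcd takes min exponent of each prime: 7 = 7

7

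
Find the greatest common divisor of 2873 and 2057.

Euclid: 2873 = 1·2057 + 816; 2057 = 2·816 + 425; 816 = 1·425 + 391; 425 = 1·391 + 34; 391 = 11·34 + 17; 34 = 2·17 + 0. Last nonzero remainder: 17.

17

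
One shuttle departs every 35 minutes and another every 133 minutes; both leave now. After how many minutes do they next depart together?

665

35 = 5 · 7; 133 = 7 · 19
max exponents: 5 · 7 · 19 = 665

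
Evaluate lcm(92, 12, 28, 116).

56028

92 = 2² · 23; 12 = 2² · 3; 28 = 2² · 7; 116 = 2² · 29
lcm takes max exponent of each prime: 2² · 3 · 7 · 23 · 29 = 56028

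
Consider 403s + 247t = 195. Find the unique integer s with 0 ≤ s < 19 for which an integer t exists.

6

Euclid: 403 = 1·247 + 156; 247 = 1·156 + 91; 156 = 1·91 + 65; 91 = 1·65 + 26; 65 = 2·26 + 13; 26 = 2·13 + 0 → gcd = 13; 195 = 13·15.
Back-substitution yields 403·(8) + 247·(-13) = 13, so one solution is s = 8·15 = 120, t = -13·15 = -195.
Solutions in s differ by 247/13 = 19; the one in [0, 19) is 120 mod 19 = 6.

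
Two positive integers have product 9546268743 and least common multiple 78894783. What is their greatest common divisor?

121

gcd·lcm = product, so gcd = 9546268743/78894783 = 121.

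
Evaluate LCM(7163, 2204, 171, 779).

7163 = 13 · 19 · 29; 2204 = 2² · 19 · 29; 171 = 3² · 19; 779 = 19 · 41
lcm takes max exponent of each prime: 2² · 3² · 13 · 19 · 29 · 41 = 10572588

10572588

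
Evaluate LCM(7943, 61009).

2867423

7943 = 13² · 47; 61009 = 13² · 19²
max exponents: 13² · 19² · 47 = 2867423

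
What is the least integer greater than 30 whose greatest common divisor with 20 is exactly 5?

20 = 5·4. Any a with gcd(a, 20) = 5 is a multiple of 5, say 5s, with s coprime to 4.
Need s > 30/5, so s ≥ 7. First s ≥ 7 with gcd(s, 4) = 1 is s = 7. Thus a = 5·7 = 35.

35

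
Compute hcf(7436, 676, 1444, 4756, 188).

7436 = 2² · 11 · 13²; 676 = 2² · 13²; 1444 = 2² · 19²; 4756 = 2² · 29 · 41; 188 = 2² · 47
gcd takes min exponent of each prime: 2² = 4

4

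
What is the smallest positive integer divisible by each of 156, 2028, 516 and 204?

1482468

156 = 2² · 3 · 13; 2028 = 2² · 3 · 13²; 516 = 2² · 3 · 43; 204 = 2² · 3 · 17
lcm takes max exponent of each prime: 2² · 3 · 13² · 17 · 43 = 1482468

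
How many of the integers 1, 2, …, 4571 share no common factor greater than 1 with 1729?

3427

Prime factors of 1729: 7, 13, 19. Count integers ≤ 4571 divisible by none of them.
By inclusion–exclusion: 4571 − ⌊4571/7⌋ − ⌊4571/13⌋ − ⌊4571/19⌋ + ⌊4571/91⌋ + ⌊4571/133⌋ + ⌊4571/247⌋ − ⌊4571/1729⌋ = 3427.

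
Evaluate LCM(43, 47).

2021

43 = 43; 47 = 47
max exponents: 43 · 47 = 2021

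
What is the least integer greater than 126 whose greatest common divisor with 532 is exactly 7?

gcd(m, 532) = 7 forces 7 | m; write m = 7s. Then gcd(7s, 7·76) = 7·gcd(s, 76), so need gcd(s, 76) = 1.
7s > 126 gives s ≥ 19. The least s ≥ 19 coprime to 76 is 21, so m = 7·21 = 147.

147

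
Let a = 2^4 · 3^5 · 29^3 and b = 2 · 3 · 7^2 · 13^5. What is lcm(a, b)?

max exponent per prime: 2^4 · 3^5 · 7^2 · 13^5 · 29^3 = 1725174743698224

1725174743698224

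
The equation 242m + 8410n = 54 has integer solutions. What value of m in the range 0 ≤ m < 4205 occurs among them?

452

Euclid: 8410 = 34·242 + 182; 242 = 1·182 + 60; 182 = 3·60 + 2; 60 = 30·2 + 0 → gcd = 2; 54 = 2·27.
Back-substitution yields 242·(-139) + 8410·(4) = 2, so one solution is m = -139·27 = -3753, n = 4·27 = 108.
Solutions in m differ by 8410/2 = 4205; the one in [0, 4205) is -3753 mod 4205 = 452.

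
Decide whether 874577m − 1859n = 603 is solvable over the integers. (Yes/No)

By Bézout, 874577m − 1859n = 603 has integer solutions iff gcd(874577, 1859) | 603.
Euclid: 874577 = 470·1859 + 847; 1859 = 2·847 + 165; 847 = 5·165 + 22; 165 = 7·22 + 11; 22 = 2·11 + 0. gcd = 11; 603 mod 11 = 9. No.

No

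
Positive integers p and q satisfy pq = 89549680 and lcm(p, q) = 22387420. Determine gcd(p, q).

gcd·lcm = product, so gcd = 89549680/22387420 = 4.

4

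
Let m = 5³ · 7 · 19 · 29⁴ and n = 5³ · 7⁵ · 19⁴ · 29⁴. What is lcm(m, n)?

193645142993400875

max exponent per prime: 5³ · 7⁵ · 19⁴ · 29⁴ = 193645142993400875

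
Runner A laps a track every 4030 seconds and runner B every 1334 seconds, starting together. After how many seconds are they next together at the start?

4030 = 2 · 5 · 13 · 31; 1334 = 2 · 23 · 29
max exponents: 2 · 5 · 13 · 23 · 29 · 31 = 2688010

2688010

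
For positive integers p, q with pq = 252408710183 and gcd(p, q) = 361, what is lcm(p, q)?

gcd·lcm = product, so lcm = 252408710183/361 = 699193103.

699193103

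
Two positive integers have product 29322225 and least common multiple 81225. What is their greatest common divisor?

361

From gcd × lcm = uv: gcd = 29322225 / 81225 = 361.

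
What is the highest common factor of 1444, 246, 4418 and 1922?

2

gcd(1444, 246): 1444 = 5·246 + 214; 246 = 1·214 + 32; 214 = 6·32 + 22; 32 = 1·22 + 10; 22 = 2·10 + 2; 10 = 5·2 + 0 → 2
gcd(2, 4418): 4418 = 2209·2 + 0 → 2
gcd(2, 1922): 1922 = 961·2 + 0 → 2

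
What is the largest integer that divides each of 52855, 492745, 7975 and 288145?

55

gcd(52855, 492745): 492745 = 9·52855 + 17050; 52855 = 3·17050 + 1705; 17050 = 10·1705 + 0 → 1705
gcd(1705, 7975): 7975 = 4·1705 + 1155; 1705 = 1·1155 + 550; 1155 = 2·550 + 55; 550 = 10·55 + 0 → 55
gcd(55, 288145): 288145 = 5239·55 + 0 → 55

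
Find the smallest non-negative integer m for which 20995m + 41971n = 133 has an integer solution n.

14

Euclid: 41971 = 1·20995 + 20976; 20995 = 1·20976 + 19; 20976 = 1104·19 + 0 → gcd = 19; 133 = 19·7.
Back-substitution yields 20995·(2) + 41971·(-1) = 19, so one solution is m = 2·7 = 14, n = -1·7 = -7.
Solutions in m differ by 41971/19 = 2209; the one in [0, 2209) is 14 mod 2209 = 14.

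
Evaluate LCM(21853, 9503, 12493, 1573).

21853 = 13 · 41²; 9503 = 13 · 17 · 43; 12493 = 13 · 31²; 1573 = 11² · 13
lcm takes max exponent of each prime: 11² · 13 · 17 · 31² · 41² · 43 = 1857535834583

1857535834583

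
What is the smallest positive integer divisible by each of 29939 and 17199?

29939 = 7² · 13 · 47; 17199 = 3³ · 7² · 13
max exponents: 3³ · 7² · 13 · 47 = 808353

808353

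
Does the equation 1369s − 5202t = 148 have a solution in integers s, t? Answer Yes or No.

gcd(1369, 5202): 5202 = 3·1369 + 1095; 1369 = 1·1095 + 274; 1095 = 3·274 + 273; 274 = 1·273 + 1; 273 = 273·1 + 0 → 1
1 divides 148, so a solution exists.

Yes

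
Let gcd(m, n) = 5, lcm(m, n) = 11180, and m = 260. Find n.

m·n = gcd·lcm = 5·11180 = 55900, so n = 55900/260 = 215.

215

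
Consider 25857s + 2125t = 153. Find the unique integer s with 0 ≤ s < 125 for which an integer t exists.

Reduce mod 2125: 25857s ≡ 153 (mod 2125). With g = gcd(25857, 2125) = 17 dividing 153, divide through: 1521s ≡ 9 (mod 125).
Since gcd(1521, 125) = 1, s ≡ 9·(1521)⁻¹ ≡ 54 (mod 125). Smallest non-negative: 54.

54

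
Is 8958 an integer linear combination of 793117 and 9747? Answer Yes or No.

By Bézout, 793117s − 9747t = 8958 has integer solutions iff gcd(793117, 9747) | 8958.
Euclid: 793117 = 81·9747 + 3610; 9747 = 2·3610 + 2527; 3610 = 1·2527 + 1083; 2527 = 2·1083 + 361; 1083 = 3·361 + 0. gcd = 361; 8958 mod 361 = 294. No.

No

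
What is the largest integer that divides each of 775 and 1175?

775 = 5² · 31
1175 = 5² · 47
Common: 5² = 25

25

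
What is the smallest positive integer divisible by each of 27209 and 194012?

4462276

gcd first: 194012 = 7·27209 + 3549; 27209 = 7·3549 + 2366; 3549 = 1·2366 + 1183; 2366 = 2·1183 + 0 → gcd = 1183
lcm = 27209·194012/gcd = 5278872508/1183 = 4462276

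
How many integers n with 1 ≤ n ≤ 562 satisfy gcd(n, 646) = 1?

250

Prime factors of 646: 2, 17, 19. Count integers ≤ 562 divisible by none of them.
By inclusion–exclusion: 562 − ⌊562/2⌋ − ⌊562/17⌋ − ⌊562/19⌋ + ⌊562/34⌋ + ⌊562/38⌋ + ⌊562/323⌋ − ⌊562/646⌋ = 250.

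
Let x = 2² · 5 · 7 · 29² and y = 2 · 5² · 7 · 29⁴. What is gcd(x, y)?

58870

min exponent per shared prime: 2 · 5 · 7 · 29² = 58870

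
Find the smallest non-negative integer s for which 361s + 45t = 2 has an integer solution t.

Reduce mod 45: 361s ≡ 2 (mod 45). With g = gcd(361, 45) = 1 dividing 2, divide through: 361s ≡ 2 (mod 45).
Since gcd(361, 45) = 1, s ≡ 2·(361)⁻¹ ≡ 2 (mod 45). Smallest non-negative: 2.

2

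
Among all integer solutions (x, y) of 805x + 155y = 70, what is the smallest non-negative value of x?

gcd(805, 155) = 5 (Euclid: 805 = 5·155 + 30; 155 = 5·30 + 5; 30 = 6·5 + 0), and 5 | 70.
Extended Euclid: 805·(-5) + 155·(26) = 5. Scale by 14: x₀ = -70.
General solution x = x₀ + 31t; reducing mod 31 gives x = 23 (and y = -119).

23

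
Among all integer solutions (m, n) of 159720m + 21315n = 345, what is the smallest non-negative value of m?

Euclid: 159720 = 7·21315 + 10515; 21315 = 2·10515 + 285; 10515 = 36·285 + 255; 285 = 1·255 + 30; 255 = 8·30 + 15; 30 = 2·15 + 0 → gcd = 15; 345 = 15·23.
Back-substitution yields 159720·(673) + 21315·(-5043) = 15, so one solution is m = 673·23 = 15479, n = -5043·23 = -115989.
Solutions in m differ by 21315/15 = 1421; the one in [0, 1421) is 15479 mod 1421 = 1269.

1269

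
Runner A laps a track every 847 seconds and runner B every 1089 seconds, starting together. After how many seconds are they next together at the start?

7623

gcd first: 1089 = 1·847 + 242; 847 = 3·242 + 121; 242 = 2·121 + 0 → gcd = 121
lcm = 847·1089/gcd = 922383/121 = 7623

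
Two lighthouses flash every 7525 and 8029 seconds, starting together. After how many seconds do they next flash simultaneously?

8631175

gcd first: 8029 = 1·7525 + 504; 7525 = 14·504 + 469; 504 = 1·469 + 35; 469 = 13·35 + 14; 35 = 2·14 + 7; 14 = 2·7 + 0 → gcd = 7
lcm = 7525·8029/gcd = 60418225/7 = 8631175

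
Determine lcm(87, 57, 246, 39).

87 = 3 · 29; 57 = 3 · 19; 246 = 2 · 3 · 41; 39 = 3 · 13
lcm takes max exponent of each prime: 2 · 3 · 13 · 19 · 29 · 41 = 1762098

1762098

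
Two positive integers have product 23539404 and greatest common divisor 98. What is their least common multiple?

240198

gcd·lcm = product, so lcm = 23539404/98 = 240198.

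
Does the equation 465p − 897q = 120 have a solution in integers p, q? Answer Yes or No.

By Bézout, 465p − 897q = 120 has integer solutions iff gcd(465, 897) | 120.
Euclid: 897 = 1·465 + 432; 465 = 1·432 + 33; 432 = 13·33 + 3; 33 = 11·3 + 0. gcd = 3; 120 mod 3 = 0. Yes.

Yes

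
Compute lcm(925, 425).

15725

925 = 5² · 37; 425 = 5² · 17
max exponents: 5² · 17 · 37 = 15725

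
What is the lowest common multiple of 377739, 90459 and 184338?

215410197618

377739 = 3² · 19 · 47²; 90459 = 3² · 19 · 23²; 184338 = 2 · 3² · 7² · 11 · 19
lcm takes max exponent of each prime: 2 · 3² · 7² · 11 · 19 · 23² · 47² = 215410197618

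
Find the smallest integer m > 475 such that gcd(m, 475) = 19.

494

Multiples of 19 above 475: 19·26, 19·27, … . Need the cofactor coprime to 475/19 = 25.
Checking s = 26, 27, … the first with gcd(s, 25) = 1 is s = 26, giving 494.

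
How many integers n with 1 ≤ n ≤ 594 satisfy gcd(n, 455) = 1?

377

Prime factors of 455: 5, 7, 13. Count integers ≤ 594 divisible by none of them.
By inclusion–exclusion: 594 − ⌊594/5⌋ − ⌊594/7⌋ − ⌊594/13⌋ + ⌊594/35⌋ + ⌊594/65⌋ + ⌊594/91⌋ − ⌊594/455⌋ = 377.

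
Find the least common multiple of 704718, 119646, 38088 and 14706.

lcm(704718, 119646) = 704718·119646/gcd = 84316689828/306 = 275544738
lcm(275544738, 38088) = 275544738·38088/gcd = 10494947980944/414 = 25350115896
lcm(25350115896, 14706) = 25350115896·14706/gcd = 372798804366576/18 = 20711044687032

20711044687032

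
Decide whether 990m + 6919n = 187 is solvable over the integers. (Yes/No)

gcd(990, 6919): 6919 = 6·990 + 979; 990 = 1·979 + 11; 979 = 89·11 + 0 → 11
11 divides 187, so a solution exists.

Yes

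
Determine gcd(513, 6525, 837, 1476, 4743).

513 = 3³ · 19; 6525 = 3² · 5² · 29; 837 = 3³ · 31; 1476 = 2² · 3² · 41; 4743 = 3² · 17 · 31
gcd takes min exponent of each prime: 3² = 9

9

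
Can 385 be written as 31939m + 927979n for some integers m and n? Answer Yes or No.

No

By Bézout, 31939m + 927979n = 385 has integer solutions iff gcd(31939, 927979) | 385.
Euclid: 927979 = 29·31939 + 1748; 31939 = 18·1748 + 475; 1748 = 3·475 + 323; 475 = 1·323 + 152; 323 = 2·152 + 19; 152 = 8·19 + 0. gcd = 19; 385 mod 19 = 5. No.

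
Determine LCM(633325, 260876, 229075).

5210998100

lcm(633325, 260876) = 633325·260876/gcd = 165219292700/539 = 306529300
lcm(306529300, 229075) = 306529300·229075/gcd = 70218199397500/13475 = 5210998100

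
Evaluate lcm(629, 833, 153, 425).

6934725

629 = 17 · 37; 833 = 7² · 17; 153 = 3² · 17; 425 = 5² · 17
lcm takes max exponent of each prime: 3² · 5² · 7² · 17 · 37 = 6934725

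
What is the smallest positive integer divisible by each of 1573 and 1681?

gcd first: 1681 = 1·1573 + 108; 1573 = 14·108 + 61; 108 = 1·61 + 47; 61 = 1·47 + 14; 47 = 3·14 + 5; 14 = 2·5 + 4; 5 = 1·4 + 1; 4 = 4·1 + 0 → gcd = 1
lcm = 1573·1681/gcd = 2644213/1 = 2644213

2644213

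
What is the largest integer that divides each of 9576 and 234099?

171

Euclid: 234099 = 24·9576 + 4275; 9576 = 2·4275 + 1026; 4275 = 4·1026 + 171; 1026 = 6·171 + 0. Last nonzero remainder: 171.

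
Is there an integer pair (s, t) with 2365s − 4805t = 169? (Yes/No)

gcd(2365, 4805): 4805 = 2·2365 + 75; 2365 = 31·75 + 40; 75 = 1·40 + 35; 40 = 1·35 + 5; 35 = 7·5 + 0 → 5
5 does not divide 169, so a solution does not exist.

No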